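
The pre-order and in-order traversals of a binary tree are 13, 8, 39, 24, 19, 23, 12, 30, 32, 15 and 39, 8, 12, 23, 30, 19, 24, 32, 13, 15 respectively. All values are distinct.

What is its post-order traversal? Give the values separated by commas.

The first element of pre-order is the root; it splits in-order into left and right subtrees.
Root 13: left subtree has 8 nodes {39, 8, 12, 23, 30, 19, 24, 32}, right has 1 {15}.
  Root 8: left subtree has 1 node {39}, right has 6 {12, 23, 30, 19, 24, 32}.
    Root 24: left subtree has 4 nodes {12, 23, 30, 19}, right has 1 {32}.
      Root 19: left subtree has 3 nodes {12, 23, 30}, right has 0 { }.
        Root 23: left subtree has 1 node {12}, right has 1 {30}.

39, 12, 30, 23, 19, 32, 24, 8, 15, 13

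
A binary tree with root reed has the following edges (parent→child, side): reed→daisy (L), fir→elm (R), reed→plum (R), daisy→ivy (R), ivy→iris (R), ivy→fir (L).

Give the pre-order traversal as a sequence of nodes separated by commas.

Pre-order visits the node, then its left subtree, then its right subtree.
Visit reed.
At reed: go left to daisy.
  Visit daisy.
  At daisy: no left child.
  At daisy: go right to ivy.
    Visit ivy.
    At ivy: go left to fir.
      Visit fir.
      At fir: no left child.
      At fir: go right to elm.
        elm is a leaf — visit elm.
    At ivy: go right to iris.
      iris is a leaf — visit iris.
At reed: go right to plum.
  plum is a leaf — visit plum.

reed, daisy, ivy, fir, elm, iris, plum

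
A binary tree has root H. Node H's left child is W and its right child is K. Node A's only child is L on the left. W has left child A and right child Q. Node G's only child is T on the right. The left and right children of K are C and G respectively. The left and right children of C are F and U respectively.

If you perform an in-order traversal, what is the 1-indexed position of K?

In-order visits the left subtree, then the node, then the right subtree.
At H: go left to W.
  At W: go left to A.
    At A: go left to L.
      L is a leaf — visit L.
    Visit A.
    At A: no right child.
  Visit W.
  At W: go right to Q.
    Q is a leaf — visit Q.
Visit H.
At H: go right to K.
  At K: go left to C.
    At C: go left to F.
      F is a leaf — visit F.
    Visit C.
    At C: go right to U.
      U is a leaf — visit U.
  Visit K.
  At K: go right to G.
    At G: no left child.
    Visit G.
    At G: go right to T.
      T is a leaf — visit T.
Full in-order sequence: L, A, W, Q, H, F, C, U, K, G, T.

9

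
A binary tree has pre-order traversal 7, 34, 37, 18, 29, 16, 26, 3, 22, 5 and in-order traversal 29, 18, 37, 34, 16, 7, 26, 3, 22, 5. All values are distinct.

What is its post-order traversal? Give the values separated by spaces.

29 18 37 16 34 5 22 3 26 7

The first element of pre-order is the root; it splits in-order into left and right subtrees.
Root 7: left subtree has 5 nodes {29, 18, 37, 34, 16}, right has 4 {26, 3, 22, 5}.
  Root 34: left subtree has 3 nodes {29, 18, 37}, right has 1 {16}.
    Root 37: left subtree has 2 nodes {29, 18}, right has 0 { }.
      Root 18: left subtree has 1 node {29}, right has 0 { }.
  Root 26: left subtree has 0 nodes { }, right has 3 {3, 22, 5}.
    Root 3: left subtree has 0 nodes { }, right has 2 {22, 5}.
      Root 22: left subtree has 0 nodes { }, right has 1 {5}.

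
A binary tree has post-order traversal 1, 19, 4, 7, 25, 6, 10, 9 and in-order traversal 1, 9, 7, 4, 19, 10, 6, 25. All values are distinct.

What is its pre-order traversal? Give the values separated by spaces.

9 1 10 7 4 19 6 25

The last element of post-order is the root; it splits in-order into left and right subtrees.
Root 9: left subtree has 1 node {1}, right has 6 {7, 4, 19, 10, 6, 25}.
  Root 10: left subtree has 3 nodes {7, 4, 19}, right has 2 {6, 25}.
    Root 7: left subtree has 0 nodes { }, right has 2 {4, 19}.
      Root 4: left subtree has 0 nodes { }, right has 1 {19}.
    Root 6: left subtree has 0 nodes { }, right has 1 {25}.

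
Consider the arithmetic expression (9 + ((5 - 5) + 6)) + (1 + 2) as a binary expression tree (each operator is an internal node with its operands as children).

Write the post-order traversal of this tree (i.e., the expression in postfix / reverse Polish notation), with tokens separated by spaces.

Post-order on an expression tree gives postfix notation: for each operator, emit left operand, right operand, then the operator.

9 5 5 - 6 + + 1 2 + +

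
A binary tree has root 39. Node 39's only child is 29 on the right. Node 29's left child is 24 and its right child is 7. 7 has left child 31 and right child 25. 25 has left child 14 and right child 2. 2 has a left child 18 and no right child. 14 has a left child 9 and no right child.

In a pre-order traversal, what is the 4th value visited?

7

Pre-order visits the node, then its left subtree, then its right subtree.
Visit 39.
At 39: no left child.
At 39: go right to 29.
  Visit 29.
  At 29: go left to 24.
    24 is a leaf — visit 24.
  At 29: go right to 7.
    Visit 7.
    At 7: go left to 31.
      31 is a leaf — visit 31.
    At 7: go right to 25.
      Visit 25.
      At 25: go left to 14.
        Visit 14.
        At 14: go left to 9.
          9 is a leaf — visit 9.
        At 14: no right child.
      At 25: go right to 2.
        Visit 2.
        At 2: go left to 18.
          18 is a leaf — visit 18.
        At 2: no right child.
Full pre-order sequence: 39, 29, 24, 7, 31, 25, 14, 9, 2, 18.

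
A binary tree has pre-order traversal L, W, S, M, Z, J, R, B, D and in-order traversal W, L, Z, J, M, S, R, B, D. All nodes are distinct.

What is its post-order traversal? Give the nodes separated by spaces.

W J Z M D B R S L

The first element of pre-order is the root; it splits in-order into left and right subtrees.
Root L: left subtree has 1 node {W}, right has 7 {Z, J, M, S, R, B, D}.
  Root S: left subtree has 3 nodes {Z, J, M}, right has 3 {R, B, D}.
    Root M: left subtree has 2 nodes {Z, J}, right has 0 { }.
      Root Z: left subtree has 0 nodes { }, right has 1 {J}.
    Root R: left subtree has 0 nodes { }, right has 2 {B, D}.
      Root B: left subtree has 0 nodes { }, right has 1 {D}.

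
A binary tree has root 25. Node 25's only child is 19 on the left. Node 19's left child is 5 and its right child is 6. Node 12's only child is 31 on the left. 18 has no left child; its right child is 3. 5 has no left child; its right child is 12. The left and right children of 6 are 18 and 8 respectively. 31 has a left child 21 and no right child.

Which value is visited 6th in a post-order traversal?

18

Post-order visits the left subtree, then the right subtree, then the node.
At 25: go left to 19.
  At 19: go left to 5.
    At 5: no left child.
    At 5: go right to 12.
      At 12: go left to 31.
        At 31: go left to 21.
          21 is a leaf — visit 21.
        At 31: no right child.
        Visit 31.
      At 12: no right child.
      Visit 12.
    Visit 5.
  At 19: go right to 6.
    At 6: go left to 18.
      At 18: no left child.
      At 18: go right to 3.
        3 is a leaf — visit 3.
      Visit 18.
    At 6: go right to 8.
      8 is a leaf — visit 8.
    Visit 6.
  Visit 19.
At 25: no right child.
Visit 25.
Full post-order sequence: 21, 31, 12, 5, 3, 18, 8, 6, 19, 25.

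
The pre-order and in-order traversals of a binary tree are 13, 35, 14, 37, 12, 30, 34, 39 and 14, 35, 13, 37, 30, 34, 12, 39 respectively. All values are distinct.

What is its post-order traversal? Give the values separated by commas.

14, 35, 34, 30, 39, 12, 37, 13

The first element of pre-order is the root; it splits in-order into left and right subtrees.
Root 13: left subtree has 2 nodes {14, 35}, right has 5 {37, 30, 34, 12, 39}.
  Root 35: left subtree has 1 node {14}, right has 0 { }.
  Root 37: left subtree has 0 nodes { }, right has 4 {30, 34, 12, 39}.
    Root 12: left subtree has 2 nodes {30, 34}, right has 1 {39}.
      Root 30: left subtree has 0 nodes { }, right has 1 {34}.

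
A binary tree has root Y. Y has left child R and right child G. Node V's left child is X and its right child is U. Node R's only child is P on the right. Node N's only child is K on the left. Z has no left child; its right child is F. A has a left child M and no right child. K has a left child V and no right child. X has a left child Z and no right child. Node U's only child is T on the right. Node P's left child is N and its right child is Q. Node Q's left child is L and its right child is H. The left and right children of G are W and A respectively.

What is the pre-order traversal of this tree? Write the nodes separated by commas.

Y, R, P, N, K, V, X, Z, F, U, T, Q, L, H, G, W, A, M

Pre-order visits the node, then its left subtree, then its right subtree.
Visit Y.
At Y: go left to R.
  Visit R.
  At R: no left child.
  At R: go right to P.
    Visit P.
    At P: go left to N.
      Visit N.
      At N: go left to K.
        Visit K.
        At K: go left to V.
          Visit V.
          At V: go left to X.
            Visit X.
            At X: go left to Z.
              Visit Z.
              At Z: no left child.
              At Z: go right to F.
                F is a leaf — visit F.
            At X: no right child.
          At V: go right to U.
            Visit U.
            At U: no left child.
            At U: go right to T.
              T is a leaf — visit T.
        At K: no right child.
      At N: no right child.
    At P: go right to Q.
      Visit Q.
      At Q: go left to L.
        L is a leaf — visit L.
      At Q: go right to H.
        H is a leaf — visit H.
At Y: go right to G.
  Visit G.
  At G: go left to W.
    W is a leaf — visit W.
  At G: go right to A.
    Visit A.
    At A: go left to M.
      M is a leaf — visit M.
    At A: no right child.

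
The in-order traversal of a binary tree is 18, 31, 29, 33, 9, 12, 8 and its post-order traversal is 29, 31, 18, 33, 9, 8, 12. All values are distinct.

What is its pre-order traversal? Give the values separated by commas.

12, 9, 33, 18, 31, 29, 8

The last element of post-order is the root; it splits in-order into left and right subtrees.
Root 12: left subtree has 5 nodes {18, 31, 29, 33, 9}, right has 1 {8}.
  Root 9: left subtree has 4 nodes {18, 31, 29, 33}, right has 0 { }.
    Root 33: left subtree has 3 nodes {18, 31, 29}, right has 0 { }.
      Root 18: left subtree has 0 nodes { }, right has 2 {31, 29}.
        Root 31: left subtree has 0 nodes { }, right has 1 {29}.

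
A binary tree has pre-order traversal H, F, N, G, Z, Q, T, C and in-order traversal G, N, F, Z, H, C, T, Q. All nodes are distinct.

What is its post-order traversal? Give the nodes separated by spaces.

G N Z F C T Q H

The first element of pre-order is the root; it splits in-order into left and right subtrees.
Root H: left subtree has 4 nodes {G, N, F, Z}, right has 3 {C, T, Q}.
  Root F: left subtree has 2 nodes {G, N}, right has 1 {Z}.
    Root N: left subtree has 1 node {G}, right has 0 { }.
  Root Q: left subtree has 2 nodes {C, T}, right has 0 { }.
    Root T: left subtree has 1 node {C}, right has 0 { }.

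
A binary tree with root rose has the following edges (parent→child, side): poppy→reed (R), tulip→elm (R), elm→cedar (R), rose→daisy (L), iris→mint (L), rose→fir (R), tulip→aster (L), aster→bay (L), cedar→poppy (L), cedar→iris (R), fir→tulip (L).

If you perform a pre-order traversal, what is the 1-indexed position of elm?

Pre-order visits the node, then its left subtree, then its right subtree.
Visit rose.
At rose: go left to daisy.
  daisy is a leaf — visit daisy.
At rose: go right to fir.
  Visit fir.
  At fir: go left to tulip.
    Visit tulip.
    At tulip: go left to aster.
      Visit aster.
      At aster: go left to bay.
        bay is a leaf — visit bay.
      At aster: no right child.
    At tulip: go right to elm.
      Visit elm.
      At elm: no left child.
      At elm: go right to cedar.
        Visit cedar.
        At cedar: go left to poppy.
          Visit poppy.
          At poppy: no left child.
          At poppy: go right to reed.
            reed is a leaf — visit reed.
        At cedar: go right to iris.
          Visit iris.
          At iris: go left to mint.
            mint is a leaf — visit mint.
          At iris: no right child.
  At fir: no right child.
Full pre-order sequence: rose, daisy, fir, tulip, aster, bay, elm, cedar, poppy, reed, iris, mint.

7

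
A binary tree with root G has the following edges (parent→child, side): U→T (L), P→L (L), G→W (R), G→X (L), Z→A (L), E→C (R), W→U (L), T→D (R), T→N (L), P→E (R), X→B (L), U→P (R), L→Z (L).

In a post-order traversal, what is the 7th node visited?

Z

Post-order visits the left subtree, then the right subtree, then the node.
At G: go left to X.
  At X: go left to B.
    B is a leaf — visit B.
  At X: no right child.
  Visit X.
At G: go right to W.
  At W: go left to U.
    At U: go left to T.
      At T: go left to N.
        N is a leaf — visit N.
      At T: go right to D.
        D is a leaf — visit D.
      Visit T.
    At U: go right to P.
      At P: go left to L.
        At L: go left to Z.
          At Z: go left to A.
            A is a leaf — visit A.
          At Z: no right child.
          Visit Z.
        At L: no right child.
        Visit L.
      At P: go right to E.
        At E: no left child.
        At E: go right to C.
          C is a leaf — visit C.
        Visit E.
      Visit P.
    Visit U.
  At W: no right child.
  Visit W.
Visit G.
Full post-order sequence: B, X, N, D, T, A, Z, L, C, E, P, U, W, G.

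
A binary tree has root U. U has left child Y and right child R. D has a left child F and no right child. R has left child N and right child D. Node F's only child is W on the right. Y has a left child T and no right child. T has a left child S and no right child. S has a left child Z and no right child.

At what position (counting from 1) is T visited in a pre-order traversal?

3

Pre-order visits the node, then its left subtree, then its right subtree.
Visit U.
At U: go left to Y.
  Visit Y.
  At Y: go left to T.
    Visit T.
    At T: go left to S.
      Visit S.
      At S: go left to Z.
        Z is a leaf — visit Z.
      At S: no right child.
    At T: no right child.
  At Y: no right child.
At U: go right to R.
  Visit R.
  At R: go left to N.
    N is a leaf — visit N.
  At R: go right to D.
    Visit D.
    At D: go left to F.
      Visit F.
      At F: no left child.
      At F: go right to W.
        W is a leaf — visit W.
    At D: no right child.
Full pre-order sequence: U, Y, T, S, Z, R, N, D, F, W.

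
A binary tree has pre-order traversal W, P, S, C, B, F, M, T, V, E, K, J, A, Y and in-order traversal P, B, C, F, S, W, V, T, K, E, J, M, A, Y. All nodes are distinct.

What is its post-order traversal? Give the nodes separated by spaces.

B F C S P V K J E T Y A M W

The first element of pre-order is the root; it splits in-order into left and right subtrees.
Root W: left subtree has 5 nodes {P, B, C, F, S}, right has 8 {V, T, K, E, J, M, A, Y}.
  Root P: left subtree has 0 nodes { }, right has 4 {B, C, F, S}.
    Root S: left subtree has 3 nodes {B, C, F}, right has 0 { }.
      Root C: left subtree has 1 node {B}, right has 1 {F}.
  Root M: left subtree has 5 nodes {V, T, K, E, J}, right has 2 {A, Y}.
    Root T: left subtree has 1 node {V}, right has 3 {K, E, J}.
      Root E: left subtree has 1 node {K}, right has 1 {J}.
    Root A: left subtree has 0 nodes { }, right has 1 {Y}.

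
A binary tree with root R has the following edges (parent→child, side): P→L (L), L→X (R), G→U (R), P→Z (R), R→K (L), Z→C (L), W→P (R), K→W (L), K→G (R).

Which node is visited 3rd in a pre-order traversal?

W

Pre-order visits the node, then its left subtree, then its right subtree.
Visit R.
At R: go left to K.
  Visit K.
  At K: go left to W.
    Visit W.
    At W: no left child.
    At W: go right to P.
      Visit P.
      At P: go left to L.
        Visit L.
        At L: no left child.
        At L: go right to X.
          X is a leaf — visit X.
      At P: go right to Z.
        Visit Z.
        At Z: go left to C.
          C is a leaf — visit C.
        At Z: no right child.
  At K: go right to G.
    Visit G.
    At G: no left child.
    At G: go right to U.
      U is a leaf — visit U.
At R: no right child.
Full pre-order sequence: R, K, W, P, L, X, Z, C, G, U.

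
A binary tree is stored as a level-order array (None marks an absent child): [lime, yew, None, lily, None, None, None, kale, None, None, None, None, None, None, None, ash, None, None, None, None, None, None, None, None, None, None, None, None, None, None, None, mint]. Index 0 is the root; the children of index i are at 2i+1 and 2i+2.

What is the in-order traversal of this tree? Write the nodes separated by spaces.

mint ash kale lily yew lime

In-order visits the left subtree, then the node, then the right subtree.
At lime: go left to yew.
  At yew: go left to lily.
    At lily: go left to kale.
      At kale: go left to ash.
        At ash: go left to mint.
          mint is a leaf — visit mint.
        Visit ash.
        At ash: no right child.
      Visit kale.
      At kale: no right child.
    Visit lily.
    At lily: no right child.
  Visit yew.
  At yew: no right child.
Visit lime.
At lime: no right child.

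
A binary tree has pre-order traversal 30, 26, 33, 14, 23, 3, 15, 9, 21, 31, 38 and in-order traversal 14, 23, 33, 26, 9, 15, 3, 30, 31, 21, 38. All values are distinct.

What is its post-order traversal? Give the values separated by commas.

The first element of pre-order is the root; it splits in-order into left and right subtrees.
Root 30: left subtree has 7 nodes {14, 23, 33, 26, 9, 15, 3}, right has 3 {31, 21, 38}.
  Root 26: left subtree has 3 nodes {14, 23, 33}, right has 3 {9, 15, 3}.
    Root 33: left subtree has 2 nodes {14, 23}, right has 0 { }.
      Root 14: left subtree has 0 nodes { }, right has 1 {23}.
    Root 3: left subtree has 2 nodes {9, 15}, right has 0 { }.
      Root 15: left subtree has 1 node {9}, right has 0 { }.
  Root 21: left subtree has 1 node {31}, right has 1 {38}.

23, 14, 33, 9, 15, 3, 26, 31, 38, 21, 30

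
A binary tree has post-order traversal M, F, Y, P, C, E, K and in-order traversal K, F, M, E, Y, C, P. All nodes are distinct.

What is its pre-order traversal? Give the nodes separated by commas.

K, E, F, M, C, Y, P

The last element of post-order is the root; it splits in-order into left and right subtrees.
Root K: left subtree has 0 nodes { }, right has 6 {F, M, E, Y, C, P}.
  Root E: left subtree has 2 nodes {F, M}, right has 3 {Y, C, P}.
    Root F: left subtree has 0 nodes { }, right has 1 {M}.
    Root C: left subtree has 1 node {Y}, right has 1 {P}.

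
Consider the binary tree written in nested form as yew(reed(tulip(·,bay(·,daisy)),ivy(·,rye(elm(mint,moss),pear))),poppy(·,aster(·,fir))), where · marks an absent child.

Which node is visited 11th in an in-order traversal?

yew

In-order visits the left subtree, then the node, then the right subtree.
At yew: go left to reed.
  At reed: go left to tulip.
    At tulip: no left child.
    Visit tulip.
    At tulip: go right to bay.
      At bay: no left child.
      Visit bay.
      At bay: go right to daisy.
        daisy is a leaf — visit daisy.
  Visit reed.
  At reed: go right to ivy.
    At ivy: no left child.
    Visit ivy.
    At ivy: go right to rye.
      At rye: go left to elm.
        At elm: go left to mint.
          mint is a leaf — visit mint.
        Visit elm.
        At elm: go right to moss.
          moss is a leaf — visit moss.
      Visit rye.
      At rye: go right to pear.
        pear is a leaf — visit pear.
Visit yew.
At yew: go right to poppy.
  At poppy: no left child.
  Visit poppy.
  At poppy: go right to aster.
    At aster: no left child.
    Visit aster.
    At aster: go right to fir.
      fir is a leaf — visit fir.
Full in-order sequence: tulip, bay, daisy, reed, ivy, mint, elm, moss, rye, pear, yew, poppy, aster, fir.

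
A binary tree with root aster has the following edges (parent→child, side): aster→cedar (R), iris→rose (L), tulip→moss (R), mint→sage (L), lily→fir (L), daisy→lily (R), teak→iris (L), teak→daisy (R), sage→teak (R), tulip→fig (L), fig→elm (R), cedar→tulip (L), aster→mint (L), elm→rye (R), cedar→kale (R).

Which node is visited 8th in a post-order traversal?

mint

Post-order visits the left subtree, then the right subtree, then the node.
At aster: go left to mint.
  At mint: go left to sage.
    At sage: no left child.
    At sage: go right to teak.
      At teak: go left to iris.
        At iris: go left to rose.
          rose is a leaf — visit rose.
        At iris: no right child.
        Visit iris.
      At teak: go right to daisy.
        At daisy: no left child.
        At daisy: go right to lily.
          At lily: go left to fir.
            fir is a leaf — visit fir.
          At lily: no right child.
          Visit lily.
        Visit daisy.
      Visit teak.
    Visit sage.
  At mint: no right child.
  Visit mint.
At aster: go right to cedar.
  At cedar: go left to tulip.
    At tulip: go left to fig.
      At fig: no left child.
      At fig: go right to elm.
        At elm: no left child.
        At elm: go right to rye.
          rye is a leaf — visit rye.
        Visit elm.
      Visit fig.
    At tulip: go right to moss.
      moss is a leaf — visit moss.
    Visit tulip.
  At cedar: go right to kale.
    kale is a leaf — visit kale.
  Visit cedar.
Visit aster.
Full post-order sequence: rose, iris, fir, lily, daisy, teak, sage, mint, rye, elm, fig, moss, tulip, kale, cedar, aster.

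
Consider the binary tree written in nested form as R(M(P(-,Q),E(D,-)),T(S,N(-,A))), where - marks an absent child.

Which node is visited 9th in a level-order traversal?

Level-order visits nodes level by level from the root, left to right within each level.
Level 0: R
Level 1: M, T
Level 2: P, E, S, N
Level 3: Q, D, A
Full level-order sequence: R, M, T, P, E, S, N, Q, D, A.

D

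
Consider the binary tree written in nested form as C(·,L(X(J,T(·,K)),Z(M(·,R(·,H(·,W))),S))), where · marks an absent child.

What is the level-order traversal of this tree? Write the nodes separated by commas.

C, L, X, Z, J, T, M, S, K, R, H, W

Level-order visits nodes level by level from the root, left to right within each level.
Level 0: C
Level 1: L
Level 2: X, Z
Level 3: J, T, M, S
Level 4: K, R
Level 5: H
Level 6: W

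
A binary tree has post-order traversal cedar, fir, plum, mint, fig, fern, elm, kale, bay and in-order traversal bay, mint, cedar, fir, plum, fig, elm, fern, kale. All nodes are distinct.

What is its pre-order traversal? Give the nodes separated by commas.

The last element of post-order is the root; it splits in-order into left and right subtrees.
Root bay: left subtree has 0 nodes { }, right has 8 {mint, cedar, fir, plum, fig, elm, fern, kale}.
  Root kale: left subtree has 7 nodes {mint, cedar, fir, plum, fig, elm, fern}, right has 0 { }.
    Root elm: left subtree has 5 nodes {mint, cedar, fir, plum, fig}, right has 1 {fern}.
      Root fig: left subtree has 4 nodes {mint, cedar, fir, plum}, right has 0 { }.
        Root mint: left subtree has 0 nodes { }, right has 3 {cedar, fir, plum}.
          Root plum: left subtree has 2 nodes {cedar, fir}, right has 0 { }.
            Root fir: left subtree has 1 node {cedar}, right has 0 { }.

bay, kale, elm, fig, mint, plum, fir, cedar, fern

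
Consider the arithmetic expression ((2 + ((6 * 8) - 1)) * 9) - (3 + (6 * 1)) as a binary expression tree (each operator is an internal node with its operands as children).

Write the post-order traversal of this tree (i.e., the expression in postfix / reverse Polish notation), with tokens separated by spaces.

2 6 8 * 1 - + 9 * 3 6 1 * + -

Post-order on an expression tree gives postfix notation: for each operator, emit left operand, right operand, then the operator.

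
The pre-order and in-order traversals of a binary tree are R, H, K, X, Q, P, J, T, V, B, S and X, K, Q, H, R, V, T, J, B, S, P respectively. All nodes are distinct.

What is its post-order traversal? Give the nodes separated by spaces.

The first element of pre-order is the root; it splits in-order into left and right subtrees.
Root R: left subtree has 4 nodes {X, K, Q, H}, right has 6 {V, T, J, B, S, P}.
  Root H: left subtree has 3 nodes {X, K, Q}, right has 0 { }.
    Root K: left subtree has 1 node {X}, right has 1 {Q}.
  Root P: left subtree has 5 nodes {V, T, J, B, S}, right has 0 { }.
    Root J: left subtree has 2 nodes {V, T}, right has 2 {B, S}.
      Root T: left subtree has 1 node {V}, right has 0 { }.
      Root B: left subtree has 0 nodes { }, right has 1 {S}.

X Q K H V T S B J P R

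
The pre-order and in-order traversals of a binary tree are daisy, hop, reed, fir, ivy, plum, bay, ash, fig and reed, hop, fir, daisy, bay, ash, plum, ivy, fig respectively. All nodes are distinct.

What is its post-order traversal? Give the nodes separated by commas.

reed, fir, hop, ash, bay, plum, fig, ivy, daisy

The first element of pre-order is the root; it splits in-order into left and right subtrees.
Root daisy: left subtree has 3 nodes {reed, hop, fir}, right has 5 {bay, ash, plum, ivy, fig}.
  Root hop: left subtree has 1 node {reed}, right has 1 {fir}.
  Root ivy: left subtree has 3 nodes {bay, ash, plum}, right has 1 {fig}.
    Root plum: left subtree has 2 nodes {bay, ash}, right has 0 { }.
      Root bay: left subtree has 0 nodes { }, right has 1 {ash}.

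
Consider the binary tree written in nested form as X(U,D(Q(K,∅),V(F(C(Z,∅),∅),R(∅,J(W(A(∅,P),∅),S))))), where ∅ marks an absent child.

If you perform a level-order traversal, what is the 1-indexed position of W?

12

Level-order visits nodes level by level from the root, left to right within each level.
Level 0: X
Level 1: U, D
Level 2: Q, V
Level 3: K, F, R
Level 4: C, J
Level 5: Z, W, S
Level 6: A
Level 7: P
Full level-order sequence: X, U, D, Q, V, K, F, R, C, J, Z, W, S, A, P.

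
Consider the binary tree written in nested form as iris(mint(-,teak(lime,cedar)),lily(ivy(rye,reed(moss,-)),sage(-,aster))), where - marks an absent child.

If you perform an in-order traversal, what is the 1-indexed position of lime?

In-order visits the left subtree, then the node, then the right subtree.
At iris: go left to mint.
  At mint: no left child.
  Visit mint.
  At mint: go right to teak.
    At teak: go left to lime.
      lime is a leaf — visit lime.
    Visit teak.
    At teak: go right to cedar.
      cedar is a leaf — visit cedar.
Visit iris.
At iris: go right to lily.
  At lily: go left to ivy.
    At ivy: go left to rye.
      rye is a leaf — visit rye.
    Visit ivy.
    At ivy: go right to reed.
      At reed: go left to moss.
        moss is a leaf — visit moss.
      Visit reed.
      At reed: no right child.
  Visit lily.
  At lily: go right to sage.
    At sage: no left child.
    Visit sage.
    At sage: go right to aster.
      aster is a leaf — visit aster.
Full in-order sequence: mint, lime, teak, cedar, iris, rye, ivy, moss, reed, lily, sage, aster.

2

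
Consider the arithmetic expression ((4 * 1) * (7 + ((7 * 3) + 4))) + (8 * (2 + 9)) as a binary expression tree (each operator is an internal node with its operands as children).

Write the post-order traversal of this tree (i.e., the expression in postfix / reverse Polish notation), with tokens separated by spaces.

Post-order on an expression tree gives postfix notation: for each operator, emit left operand, right operand, then the operator.

4 1 * 7 7 3 * 4 + + * 8 2 9 + * +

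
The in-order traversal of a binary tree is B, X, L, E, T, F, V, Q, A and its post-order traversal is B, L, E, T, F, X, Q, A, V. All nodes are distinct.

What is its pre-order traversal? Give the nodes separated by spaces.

V X B F T E L A Q

The last element of post-order is the root; it splits in-order into left and right subtrees.
Root V: left subtree has 6 nodes {B, X, L, E, T, F}, right has 2 {Q, A}.
  Root X: left subtree has 1 node {B}, right has 4 {L, E, T, F}.
    Root F: left subtree has 3 nodes {L, E, T}, right has 0 { }.
      Root T: left subtree has 2 nodes {L, E}, right has 0 { }.
        Root E: left subtree has 1 node {L}, right has 0 { }.
  Root A: left subtree has 1 node {Q}, right has 0 { }.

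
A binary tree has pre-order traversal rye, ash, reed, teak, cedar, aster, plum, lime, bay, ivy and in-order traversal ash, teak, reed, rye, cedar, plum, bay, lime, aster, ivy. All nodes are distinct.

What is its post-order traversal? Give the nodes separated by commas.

teak, reed, ash, bay, lime, plum, ivy, aster, cedar, rye

The first element of pre-order is the root; it splits in-order into left and right subtrees.
Root rye: left subtree has 3 nodes {ash, teak, reed}, right has 6 {cedar, plum, bay, lime, aster, ivy}.
  Root ash: left subtree has 0 nodes { }, right has 2 {teak, reed}.
    Root reed: left subtree has 1 node {teak}, right has 0 { }.
  Root cedar: left subtree has 0 nodes { }, right has 5 {plum, bay, lime, aster, ivy}.
    Root aster: left subtree has 3 nodes {plum, bay, lime}, right has 1 {ivy}.
      Root plum: left subtree has 0 nodes { }, right has 2 {bay, lime}.
        Root lime: left subtree has 1 node {bay}, right has 0 { }.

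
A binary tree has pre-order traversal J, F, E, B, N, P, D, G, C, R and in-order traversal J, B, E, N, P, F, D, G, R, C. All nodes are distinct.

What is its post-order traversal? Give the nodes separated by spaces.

B P N E R C G D F J

The first element of pre-order is the root; it splits in-order into left and right subtrees.
Root J: left subtree has 0 nodes { }, right has 9 {B, E, N, P, F, D, G, R, C}.
  Root F: left subtree has 4 nodes {B, E, N, P}, right has 4 {D, G, R, C}.
    Root E: left subtree has 1 node {B}, right has 2 {N, P}.
      Root N: left subtree has 0 nodes { }, right has 1 {P}.
    Root D: left subtree has 0 nodes { }, right has 3 {G, R, C}.
      Root G: left subtree has 0 nodes { }, right has 2 {R, C}.
        Root C: left subtree has 1 node {R}, right has 0 { }.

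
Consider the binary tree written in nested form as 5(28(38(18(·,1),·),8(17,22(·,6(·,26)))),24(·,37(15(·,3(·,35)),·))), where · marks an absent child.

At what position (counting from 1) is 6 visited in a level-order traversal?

12

Level-order visits nodes level by level from the root, left to right within each level.
Level 0: 5
Level 1: 28, 24
Level 2: 38, 8, 37
Level 3: 18, 17, 22, 15
Level 4: 1, 6, 3
Level 5: 26, 35
Full level-order sequence: 5, 28, 24, 38, 8, 37, 18, 17, 22, 15, 1, 6, 3, 26, 35.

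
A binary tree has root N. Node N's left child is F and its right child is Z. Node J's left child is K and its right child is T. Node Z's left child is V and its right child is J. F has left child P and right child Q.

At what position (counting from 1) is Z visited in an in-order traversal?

In-order visits the left subtree, then the node, then the right subtree.
At N: go left to F.
  At F: go left to P.
    P is a leaf — visit P.
  Visit F.
  At F: go right to Q.
    Q is a leaf — visit Q.
Visit N.
At N: go right to Z.
  At Z: go left to V.
    V is a leaf — visit V.
  Visit Z.
  At Z: go right to J.
    At J: go left to K.
      K is a leaf — visit K.
    Visit J.
    At J: go right to T.
      T is a leaf — visit T.
Full in-order sequence: P, F, Q, N, V, Z, K, J, T.

6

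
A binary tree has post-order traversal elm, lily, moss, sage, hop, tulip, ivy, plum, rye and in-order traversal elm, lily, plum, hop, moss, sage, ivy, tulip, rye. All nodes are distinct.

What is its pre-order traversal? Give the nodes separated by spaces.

The last element of post-order is the root; it splits in-order into left and right subtrees.
Root rye: left subtree has 8 nodes {elm, lily, plum, hop, moss, sage, ivy, tulip}, right has 0 { }.
  Root plum: left subtree has 2 nodes {elm, lily}, right has 5 {hop, moss, sage, ivy, tulip}.
    Root lily: left subtree has 1 node {elm}, right has 0 { }.
    Root ivy: left subtree has 3 nodes {hop, moss, sage}, right has 1 {tulip}.
      Root hop: left subtree has 0 nodes { }, right has 2 {moss, sage}.
        Root sage: left subtree has 1 node {moss}, right has 0 { }.

rye plum lily elm ivy hop sage moss tulip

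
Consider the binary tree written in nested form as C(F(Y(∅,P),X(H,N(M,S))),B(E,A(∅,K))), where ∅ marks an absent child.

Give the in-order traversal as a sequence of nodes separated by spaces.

In-order visits the left subtree, then the node, then the right subtree.
At C: go left to F.
  At F: go left to Y.
    At Y: no left child.
    Visit Y.
    At Y: go right to P.
      P is a leaf — visit P.
  Visit F.
  At F: go right to X.
    At X: go left to H.
      H is a leaf — visit H.
    Visit X.
    At X: go right to N.
      At N: go left to M.
        M is a leaf — visit M.
      Visit N.
      At N: go right to S.
        S is a leaf — visit S.
Visit C.
At C: go right to B.
  At B: go left to E.
    E is a leaf — visit E.
  Visit B.
  At B: go right to A.
    At A: no left child.
    Visit A.
    At A: go right to K.
      K is a leaf — visit K.

Y P F H X M N S C E B A K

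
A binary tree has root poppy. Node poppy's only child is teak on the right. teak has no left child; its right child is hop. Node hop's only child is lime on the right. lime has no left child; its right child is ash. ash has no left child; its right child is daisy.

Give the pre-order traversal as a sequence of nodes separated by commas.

Pre-order visits the node, then its left subtree, then its right subtree.
Visit poppy.
At poppy: no left child.
At poppy: go right to teak.
  Visit teak.
  At teak: no left child.
  At teak: go right to hop.
    Visit hop.
    At hop: no left child.
    At hop: go right to lime.
      Visit lime.
      At lime: no left child.
      At lime: go right to ash.
        Visit ash.
        At ash: no left child.
        At ash: go right to daisy.
          daisy is a leaf — visit daisy.

poppy, teak, hop, lime, ash, daisy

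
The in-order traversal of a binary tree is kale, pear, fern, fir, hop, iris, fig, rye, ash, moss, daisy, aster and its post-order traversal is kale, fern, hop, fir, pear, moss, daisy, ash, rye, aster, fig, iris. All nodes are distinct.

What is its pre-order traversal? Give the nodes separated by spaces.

The last element of post-order is the root; it splits in-order into left and right subtrees.
Root iris: left subtree has 5 nodes {kale, pear, fern, fir, hop}, right has 6 {fig, rye, ash, moss, daisy, aster}.
  Root pear: left subtree has 1 node {kale}, right has 3 {fern, fir, hop}.
    Root fir: left subtree has 1 node {fern}, right has 1 {hop}.
  Root fig: left subtree has 0 nodes { }, right has 5 {rye, ash, moss, daisy, aster}.
    Root aster: left subtree has 4 nodes {rye, ash, moss, daisy}, right has 0 { }.
      Root rye: left subtree has 0 nodes { }, right has 3 {ash, moss, daisy}.
        Root ash: left subtree has 0 nodes { }, right has 2 {moss, daisy}.
          Root daisy: left subtree has 1 node {moss}, right has 0 { }.

iris pear kale fir fern hop fig aster rye ash daisy moss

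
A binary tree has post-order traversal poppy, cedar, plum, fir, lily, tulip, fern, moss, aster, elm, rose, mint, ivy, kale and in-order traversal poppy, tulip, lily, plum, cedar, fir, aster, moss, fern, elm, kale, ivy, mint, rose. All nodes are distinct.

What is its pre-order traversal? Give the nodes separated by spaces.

kale elm aster tulip poppy lily fir plum cedar moss fern ivy mint rose

The last element of post-order is the root; it splits in-order into left and right subtrees.
Root kale: left subtree has 10 nodes {poppy, tulip, lily, plum, cedar, fir, aster, moss, fern, elm}, right has 3 {ivy, mint, rose}.
  Root elm: left subtree has 9 nodes {poppy, tulip, lily, plum, cedar, fir, aster, moss, fern}, right has 0 { }.
    Root aster: left subtree has 6 nodes {poppy, tulip, lily, plum, cedar, fir}, right has 2 {moss, fern}.
      Root tulip: left subtree has 1 node {poppy}, right has 4 {lily, plum, cedar, fir}.
        Root lily: left subtree has 0 nodes { }, right has 3 {plum, cedar, fir}.
          Root fir: left subtree has 2 nodes {plum, cedar}, right has 0 { }.
            Root plum: left subtree has 0 nodes { }, right has 1 {cedar}.
      Root moss: left subtree has 0 nodes { }, right has 1 {fern}.
  Root ivy: left subtree has 0 nodes { }, right has 2 {mint, rose}.
    Root mint: left subtree has 0 nodes { }, right has 1 {rose}.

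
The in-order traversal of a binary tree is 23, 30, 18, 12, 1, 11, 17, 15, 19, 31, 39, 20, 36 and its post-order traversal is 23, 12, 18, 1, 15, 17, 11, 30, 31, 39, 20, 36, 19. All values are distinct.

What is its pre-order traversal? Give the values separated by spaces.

The last element of post-order is the root; it splits in-order into left and right subtrees.
Root 19: left subtree has 8 nodes {23, 30, 18, 12, 1, 11, 17, 15}, right has 4 {31, 39, 20, 36}.
  Root 30: left subtree has 1 node {23}, right has 6 {18, 12, 1, 11, 17, 15}.
    Root 11: left subtree has 3 nodes {18, 12, 1}, right has 2 {17, 15}.
      Root 1: left subtree has 2 nodes {18, 12}, right has 0 { }.
        Root 18: left subtree has 0 nodes { }, right has 1 {12}.
      Root 17: left subtree has 0 nodes { }, right has 1 {15}.
  Root 36: left subtree has 3 nodes {31, 39, 20}, right has 0 { }.
    Root 20: left subtree has 2 nodes {31, 39}, right has 0 { }.
      Root 39: left subtree has 1 node {31}, right has 0 { }.

19 30 23 11 1 18 12 17 15 36 20 39 31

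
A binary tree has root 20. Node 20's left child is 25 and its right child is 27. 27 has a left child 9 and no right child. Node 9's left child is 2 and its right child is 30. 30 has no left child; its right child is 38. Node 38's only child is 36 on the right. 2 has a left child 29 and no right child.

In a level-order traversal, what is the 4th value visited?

Level-order visits nodes level by level from the root, left to right within each level.
Level 0: 20
Level 1: 25, 27
Level 2: 9
Level 3: 2, 30
Level 4: 29, 38
Level 5: 36
Full level-order sequence: 20, 25, 27, 9, 2, 30, 29, 38, 36.

9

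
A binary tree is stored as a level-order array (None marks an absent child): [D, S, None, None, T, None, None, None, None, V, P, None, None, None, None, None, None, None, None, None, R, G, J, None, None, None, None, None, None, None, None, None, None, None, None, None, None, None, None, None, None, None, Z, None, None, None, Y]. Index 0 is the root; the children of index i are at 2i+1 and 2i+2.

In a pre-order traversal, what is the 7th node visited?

P

Pre-order visits the node, then its left subtree, then its right subtree.
Visit D.
At D: go left to S.
  Visit S.
  At S: no left child.
  At S: go right to T.
    Visit T.
    At T: go left to V.
      Visit V.
      At V: no left child.
      At V: go right to R.
        Visit R.
        At R: no left child.
        At R: go right to Z.
          Z is a leaf — visit Z.
    At T: go right to P.
      Visit P.
      At P: go left to G.
        G is a leaf — visit G.
      At P: go right to J.
        Visit J.
        At J: no left child.
        At J: go right to Y.
          Y is a leaf — visit Y.
At D: no right child.
Full pre-order sequence: D, S, T, V, R, Z, P, G, J, Y.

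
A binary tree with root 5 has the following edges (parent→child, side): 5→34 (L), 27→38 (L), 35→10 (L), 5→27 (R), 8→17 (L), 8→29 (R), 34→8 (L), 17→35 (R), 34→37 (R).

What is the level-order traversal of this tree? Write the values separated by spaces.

Level-order visits nodes level by level from the root, left to right within each level.
Level 0: 5
Level 1: 34, 27
Level 2: 8, 37, 38
Level 3: 17, 29
Level 4: 35
Level 5: 10

5 34 27 8 37 38 17 29 35 10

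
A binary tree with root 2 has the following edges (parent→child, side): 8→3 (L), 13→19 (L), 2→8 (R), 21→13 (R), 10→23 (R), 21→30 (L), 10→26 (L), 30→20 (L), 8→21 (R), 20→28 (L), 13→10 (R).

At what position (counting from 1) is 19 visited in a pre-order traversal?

Pre-order visits the node, then its left subtree, then its right subtree.
Visit 2.
At 2: no left child.
At 2: go right to 8.
  Visit 8.
  At 8: go left to 3.
    3 is a leaf — visit 3.
  At 8: go right to 21.
    Visit 21.
    At 21: go left to 30.
      Visit 30.
      At 30: go left to 20.
        Visit 20.
        At 20: go left to 28.
          28 is a leaf — visit 28.
        At 20: no right child.
      At 30: no right child.
    At 21: go right to 13.
      Visit 13.
      At 13: go left to 19.
        19 is a leaf — visit 19.
      At 13: go right to 10.
        Visit 10.
        At 10: go left to 26.
          26 is a leaf — visit 26.
        At 10: go right to 23.
          23 is a leaf — visit 23.
Full pre-order sequence: 2, 8, 3, 21, 30, 20, 28, 13, 19, 10, 26, 23.

9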